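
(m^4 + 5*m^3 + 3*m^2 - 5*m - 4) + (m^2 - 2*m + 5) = m^4 + 5*m^3 + 4*m^2 - 7*m + 1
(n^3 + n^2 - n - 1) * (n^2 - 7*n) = n^5 - 6*n^4 - 8*n^3 + 6*n^2 + 7*n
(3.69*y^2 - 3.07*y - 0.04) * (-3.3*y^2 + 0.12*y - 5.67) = -12.177*y^4 + 10.5738*y^3 - 21.1587*y^2 + 17.4021*y + 0.2268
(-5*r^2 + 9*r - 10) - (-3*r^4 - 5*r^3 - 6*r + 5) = 3*r^4 + 5*r^3 - 5*r^2 + 15*r - 15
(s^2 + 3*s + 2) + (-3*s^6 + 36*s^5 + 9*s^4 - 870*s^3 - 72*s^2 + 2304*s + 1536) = -3*s^6 + 36*s^5 + 9*s^4 - 870*s^3 - 71*s^2 + 2307*s + 1538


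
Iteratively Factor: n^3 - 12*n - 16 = (n - 4)*(n^2 + 4*n + 4) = (n - 4)*(n + 2)*(n + 2)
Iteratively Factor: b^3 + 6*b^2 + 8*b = (b)*(b^2 + 6*b + 8) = b*(b + 4)*(b + 2)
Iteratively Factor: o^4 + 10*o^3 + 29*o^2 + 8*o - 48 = (o - 1)*(o^3 + 11*o^2 + 40*o + 48) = (o - 1)*(o + 4)*(o^2 + 7*o + 12) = (o - 1)*(o + 3)*(o + 4)*(o + 4)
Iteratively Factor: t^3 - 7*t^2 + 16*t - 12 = (t - 2)*(t^2 - 5*t + 6) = (t - 3)*(t - 2)*(t - 2)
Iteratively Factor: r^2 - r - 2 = (r + 1)*(r - 2)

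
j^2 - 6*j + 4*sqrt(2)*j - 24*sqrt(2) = (j - 6)*(j + 4*sqrt(2))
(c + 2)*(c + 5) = c^2 + 7*c + 10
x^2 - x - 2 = (x - 2)*(x + 1)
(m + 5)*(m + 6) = m^2 + 11*m + 30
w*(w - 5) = w^2 - 5*w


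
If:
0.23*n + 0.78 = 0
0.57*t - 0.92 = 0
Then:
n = -3.39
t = 1.61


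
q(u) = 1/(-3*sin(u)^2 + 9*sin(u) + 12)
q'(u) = (6*sin(u)*cos(u) - 9*cos(u))/(-3*sin(u)^2 + 9*sin(u) + 12)^2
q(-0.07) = 0.09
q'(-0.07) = -0.07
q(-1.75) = 4.18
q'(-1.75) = 46.34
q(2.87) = 0.07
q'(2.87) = 0.04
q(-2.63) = 0.15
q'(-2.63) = 0.22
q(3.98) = 0.27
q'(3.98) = 0.68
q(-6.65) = 0.12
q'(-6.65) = -0.15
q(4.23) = 0.60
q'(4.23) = 2.37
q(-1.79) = 2.80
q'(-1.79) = 25.32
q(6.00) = 0.11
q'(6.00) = -0.12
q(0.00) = 0.08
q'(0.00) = -0.06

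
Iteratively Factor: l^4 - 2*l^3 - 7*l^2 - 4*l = (l - 4)*(l^3 + 2*l^2 + l) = (l - 4)*(l + 1)*(l^2 + l) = l*(l - 4)*(l + 1)*(l + 1)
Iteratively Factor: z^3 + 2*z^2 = (z + 2)*(z^2) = z*(z + 2)*(z)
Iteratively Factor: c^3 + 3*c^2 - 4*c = (c - 1)*(c^2 + 4*c) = c*(c - 1)*(c + 4)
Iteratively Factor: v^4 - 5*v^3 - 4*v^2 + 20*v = (v + 2)*(v^3 - 7*v^2 + 10*v) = (v - 2)*(v + 2)*(v^2 - 5*v) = (v - 5)*(v - 2)*(v + 2)*(v)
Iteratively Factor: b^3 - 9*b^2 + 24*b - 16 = (b - 4)*(b^2 - 5*b + 4) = (b - 4)^2*(b - 1)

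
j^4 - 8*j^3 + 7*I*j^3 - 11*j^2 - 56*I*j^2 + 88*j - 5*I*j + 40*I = (j - 8)*(j + I)^2*(j + 5*I)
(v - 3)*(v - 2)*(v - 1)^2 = v^4 - 7*v^3 + 17*v^2 - 17*v + 6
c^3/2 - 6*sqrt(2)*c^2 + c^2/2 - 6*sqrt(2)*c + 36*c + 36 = (c/2 + 1/2)*(c - 6*sqrt(2))^2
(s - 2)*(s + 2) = s^2 - 4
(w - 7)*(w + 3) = w^2 - 4*w - 21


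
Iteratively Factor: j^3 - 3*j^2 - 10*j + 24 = (j - 2)*(j^2 - j - 12) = (j - 2)*(j + 3)*(j - 4)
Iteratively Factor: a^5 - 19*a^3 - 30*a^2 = (a + 3)*(a^4 - 3*a^3 - 10*a^2) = (a - 5)*(a + 3)*(a^3 + 2*a^2) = (a - 5)*(a + 2)*(a + 3)*(a^2) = a*(a - 5)*(a + 2)*(a + 3)*(a)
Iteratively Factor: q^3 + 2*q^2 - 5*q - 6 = (q + 1)*(q^2 + q - 6) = (q - 2)*(q + 1)*(q + 3)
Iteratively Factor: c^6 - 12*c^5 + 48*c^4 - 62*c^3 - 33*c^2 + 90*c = (c)*(c^5 - 12*c^4 + 48*c^3 - 62*c^2 - 33*c + 90) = c*(c - 5)*(c^4 - 7*c^3 + 13*c^2 + 3*c - 18) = c*(c - 5)*(c - 3)*(c^3 - 4*c^2 + c + 6) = c*(c - 5)*(c - 3)^2*(c^2 - c - 2) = c*(c - 5)*(c - 3)^2*(c - 2)*(c + 1)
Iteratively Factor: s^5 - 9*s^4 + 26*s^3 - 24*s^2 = (s)*(s^4 - 9*s^3 + 26*s^2 - 24*s) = s*(s - 4)*(s^3 - 5*s^2 + 6*s) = s^2*(s - 4)*(s^2 - 5*s + 6) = s^2*(s - 4)*(s - 3)*(s - 2)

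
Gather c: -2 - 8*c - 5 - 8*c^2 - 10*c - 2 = -8*c^2 - 18*c - 9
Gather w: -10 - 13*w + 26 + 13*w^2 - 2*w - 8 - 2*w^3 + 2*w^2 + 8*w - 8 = -2*w^3 + 15*w^2 - 7*w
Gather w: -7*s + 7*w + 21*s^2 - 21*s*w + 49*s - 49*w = 21*s^2 + 42*s + w*(-21*s - 42)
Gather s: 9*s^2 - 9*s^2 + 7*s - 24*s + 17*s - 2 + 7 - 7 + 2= 0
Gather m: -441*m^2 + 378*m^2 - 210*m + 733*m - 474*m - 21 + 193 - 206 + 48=-63*m^2 + 49*m + 14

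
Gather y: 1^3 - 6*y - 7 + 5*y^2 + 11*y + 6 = 5*y^2 + 5*y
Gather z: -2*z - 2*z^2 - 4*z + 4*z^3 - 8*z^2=4*z^3 - 10*z^2 - 6*z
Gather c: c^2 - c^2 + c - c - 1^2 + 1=0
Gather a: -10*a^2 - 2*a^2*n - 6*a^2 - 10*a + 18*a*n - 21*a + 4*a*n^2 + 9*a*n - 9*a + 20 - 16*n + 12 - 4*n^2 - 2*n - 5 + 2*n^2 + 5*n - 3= a^2*(-2*n - 16) + a*(4*n^2 + 27*n - 40) - 2*n^2 - 13*n + 24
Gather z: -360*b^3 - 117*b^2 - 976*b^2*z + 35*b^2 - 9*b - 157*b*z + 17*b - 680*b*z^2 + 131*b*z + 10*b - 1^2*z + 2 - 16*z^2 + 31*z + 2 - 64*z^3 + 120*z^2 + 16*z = -360*b^3 - 82*b^2 + 18*b - 64*z^3 + z^2*(104 - 680*b) + z*(-976*b^2 - 26*b + 46) + 4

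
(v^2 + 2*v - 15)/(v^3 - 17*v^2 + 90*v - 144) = (v + 5)/(v^2 - 14*v + 48)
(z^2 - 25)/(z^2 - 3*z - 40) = (z - 5)/(z - 8)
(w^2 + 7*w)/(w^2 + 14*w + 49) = w/(w + 7)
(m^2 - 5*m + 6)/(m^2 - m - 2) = (m - 3)/(m + 1)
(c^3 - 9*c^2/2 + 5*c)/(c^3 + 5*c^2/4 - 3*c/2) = 2*(2*c^2 - 9*c + 10)/(4*c^2 + 5*c - 6)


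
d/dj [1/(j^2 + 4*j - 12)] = 2*(-j - 2)/(j^2 + 4*j - 12)^2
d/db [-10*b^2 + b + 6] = 1 - 20*b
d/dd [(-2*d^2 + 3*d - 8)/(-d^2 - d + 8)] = (5*d^2 - 48*d + 16)/(d^4 + 2*d^3 - 15*d^2 - 16*d + 64)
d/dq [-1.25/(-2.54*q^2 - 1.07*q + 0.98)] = (-6.35*q - 1.3375)/(2.54*q^2 + 1.07*q - 0.98)^2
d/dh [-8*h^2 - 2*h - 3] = -16*h - 2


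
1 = 1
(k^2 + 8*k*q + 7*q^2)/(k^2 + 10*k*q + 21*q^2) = (k + q)/(k + 3*q)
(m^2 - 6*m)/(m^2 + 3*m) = (m - 6)/(m + 3)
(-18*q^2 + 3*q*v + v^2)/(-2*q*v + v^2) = (18*q^2 - 3*q*v - v^2)/(v*(2*q - v))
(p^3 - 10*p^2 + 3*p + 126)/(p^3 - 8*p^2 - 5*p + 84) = (p - 6)/(p - 4)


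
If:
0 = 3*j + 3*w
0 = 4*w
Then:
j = 0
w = 0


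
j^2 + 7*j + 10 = (j + 2)*(j + 5)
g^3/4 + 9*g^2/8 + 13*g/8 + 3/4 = (g/4 + 1/4)*(g + 3/2)*(g + 2)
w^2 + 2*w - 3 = (w - 1)*(w + 3)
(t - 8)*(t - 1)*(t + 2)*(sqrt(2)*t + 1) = sqrt(2)*t^4 - 7*sqrt(2)*t^3 + t^3 - 10*sqrt(2)*t^2 - 7*t^2 - 10*t + 16*sqrt(2)*t + 16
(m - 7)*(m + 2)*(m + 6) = m^3 + m^2 - 44*m - 84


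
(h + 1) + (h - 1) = 2*h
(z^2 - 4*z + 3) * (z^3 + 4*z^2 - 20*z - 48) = z^5 - 33*z^3 + 44*z^2 + 132*z - 144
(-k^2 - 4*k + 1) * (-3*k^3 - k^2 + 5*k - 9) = 3*k^5 + 13*k^4 - 4*k^3 - 12*k^2 + 41*k - 9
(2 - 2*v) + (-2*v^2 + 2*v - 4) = -2*v^2 - 2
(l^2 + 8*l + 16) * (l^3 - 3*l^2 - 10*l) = l^5 + 5*l^4 - 18*l^3 - 128*l^2 - 160*l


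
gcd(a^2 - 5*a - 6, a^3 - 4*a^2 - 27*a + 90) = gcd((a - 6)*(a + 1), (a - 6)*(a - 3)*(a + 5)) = a - 6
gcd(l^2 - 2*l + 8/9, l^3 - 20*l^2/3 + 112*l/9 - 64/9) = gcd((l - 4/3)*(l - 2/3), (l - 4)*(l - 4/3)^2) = l - 4/3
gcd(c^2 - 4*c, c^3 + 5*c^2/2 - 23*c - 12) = c - 4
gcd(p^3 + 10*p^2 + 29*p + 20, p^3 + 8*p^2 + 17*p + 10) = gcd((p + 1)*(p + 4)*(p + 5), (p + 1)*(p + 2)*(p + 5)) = p^2 + 6*p + 5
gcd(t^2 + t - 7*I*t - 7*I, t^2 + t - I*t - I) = t + 1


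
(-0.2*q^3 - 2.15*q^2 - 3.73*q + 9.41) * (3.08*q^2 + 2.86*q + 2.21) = -0.616*q^5 - 7.194*q^4 - 18.0794*q^3 + 13.5635*q^2 + 18.6693*q + 20.7961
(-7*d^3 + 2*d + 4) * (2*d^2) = -14*d^5 + 4*d^3 + 8*d^2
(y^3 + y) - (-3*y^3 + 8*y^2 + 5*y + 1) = 4*y^3 - 8*y^2 - 4*y - 1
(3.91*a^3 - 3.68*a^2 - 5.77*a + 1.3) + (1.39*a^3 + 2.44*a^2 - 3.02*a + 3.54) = 5.3*a^3 - 1.24*a^2 - 8.79*a + 4.84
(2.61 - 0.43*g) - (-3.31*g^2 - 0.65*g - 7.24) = 3.31*g^2 + 0.22*g + 9.85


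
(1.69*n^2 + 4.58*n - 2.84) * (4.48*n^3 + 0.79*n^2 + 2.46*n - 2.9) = 7.5712*n^5 + 21.8535*n^4 - 4.9476*n^3 + 4.1222*n^2 - 20.2684*n + 8.236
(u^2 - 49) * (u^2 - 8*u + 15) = u^4 - 8*u^3 - 34*u^2 + 392*u - 735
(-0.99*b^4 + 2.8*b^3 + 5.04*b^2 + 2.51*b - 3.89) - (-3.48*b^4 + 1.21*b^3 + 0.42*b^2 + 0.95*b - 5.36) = 2.49*b^4 + 1.59*b^3 + 4.62*b^2 + 1.56*b + 1.47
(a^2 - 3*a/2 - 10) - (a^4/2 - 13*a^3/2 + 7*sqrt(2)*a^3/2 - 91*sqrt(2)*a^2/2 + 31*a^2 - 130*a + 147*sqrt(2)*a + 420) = -a^4/2 - 7*sqrt(2)*a^3/2 + 13*a^3/2 - 30*a^2 + 91*sqrt(2)*a^2/2 - 147*sqrt(2)*a + 257*a/2 - 430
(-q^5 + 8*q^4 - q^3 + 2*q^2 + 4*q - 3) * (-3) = 3*q^5 - 24*q^4 + 3*q^3 - 6*q^2 - 12*q + 9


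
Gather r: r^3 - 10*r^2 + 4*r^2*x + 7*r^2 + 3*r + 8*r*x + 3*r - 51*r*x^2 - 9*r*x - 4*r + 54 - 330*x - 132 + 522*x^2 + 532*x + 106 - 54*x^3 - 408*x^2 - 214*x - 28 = r^3 + r^2*(4*x - 3) + r*(-51*x^2 - x + 2) - 54*x^3 + 114*x^2 - 12*x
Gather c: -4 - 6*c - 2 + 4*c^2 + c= 4*c^2 - 5*c - 6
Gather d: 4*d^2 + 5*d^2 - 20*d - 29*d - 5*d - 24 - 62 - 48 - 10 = 9*d^2 - 54*d - 144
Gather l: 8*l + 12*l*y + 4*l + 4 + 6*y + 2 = l*(12*y + 12) + 6*y + 6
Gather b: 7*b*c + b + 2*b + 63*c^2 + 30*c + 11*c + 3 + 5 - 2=b*(7*c + 3) + 63*c^2 + 41*c + 6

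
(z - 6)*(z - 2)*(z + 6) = z^3 - 2*z^2 - 36*z + 72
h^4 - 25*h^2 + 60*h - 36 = (h - 3)*(h - 2)*(h - 1)*(h + 6)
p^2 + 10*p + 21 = (p + 3)*(p + 7)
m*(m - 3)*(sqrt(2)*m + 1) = sqrt(2)*m^3 - 3*sqrt(2)*m^2 + m^2 - 3*m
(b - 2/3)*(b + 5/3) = b^2 + b - 10/9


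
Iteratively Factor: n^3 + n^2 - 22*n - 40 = (n - 5)*(n^2 + 6*n + 8) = (n - 5)*(n + 4)*(n + 2)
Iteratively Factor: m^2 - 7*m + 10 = (m - 5)*(m - 2)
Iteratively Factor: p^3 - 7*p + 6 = (p + 3)*(p^2 - 3*p + 2) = (p - 2)*(p + 3)*(p - 1)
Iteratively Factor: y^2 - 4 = (y - 2)*(y + 2)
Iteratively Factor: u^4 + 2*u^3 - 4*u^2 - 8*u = (u + 2)*(u^3 - 4*u) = u*(u + 2)*(u^2 - 4) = u*(u + 2)^2*(u - 2)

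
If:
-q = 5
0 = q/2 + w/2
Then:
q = -5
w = 5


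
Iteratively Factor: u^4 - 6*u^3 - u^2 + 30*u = (u - 5)*(u^3 - u^2 - 6*u) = (u - 5)*(u - 3)*(u^2 + 2*u) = u*(u - 5)*(u - 3)*(u + 2)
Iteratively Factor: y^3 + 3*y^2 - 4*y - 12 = (y + 3)*(y^2 - 4) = (y + 2)*(y + 3)*(y - 2)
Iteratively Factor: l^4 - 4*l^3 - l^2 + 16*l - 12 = (l - 2)*(l^3 - 2*l^2 - 5*l + 6) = (l - 3)*(l - 2)*(l^2 + l - 2) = (l - 3)*(l - 2)*(l + 2)*(l - 1)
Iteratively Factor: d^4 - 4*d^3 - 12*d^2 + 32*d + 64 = (d - 4)*(d^3 - 12*d - 16) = (d - 4)*(d + 2)*(d^2 - 2*d - 8) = (d - 4)^2*(d + 2)*(d + 2)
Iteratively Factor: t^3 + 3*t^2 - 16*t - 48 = (t + 3)*(t^2 - 16) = (t - 4)*(t + 3)*(t + 4)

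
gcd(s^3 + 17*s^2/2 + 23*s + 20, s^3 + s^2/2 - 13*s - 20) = s^2 + 9*s/2 + 5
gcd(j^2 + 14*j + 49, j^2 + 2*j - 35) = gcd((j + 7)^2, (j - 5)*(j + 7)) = j + 7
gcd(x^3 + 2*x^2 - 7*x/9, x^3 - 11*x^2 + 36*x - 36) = 1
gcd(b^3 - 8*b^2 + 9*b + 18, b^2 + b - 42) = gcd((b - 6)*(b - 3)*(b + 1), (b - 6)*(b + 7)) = b - 6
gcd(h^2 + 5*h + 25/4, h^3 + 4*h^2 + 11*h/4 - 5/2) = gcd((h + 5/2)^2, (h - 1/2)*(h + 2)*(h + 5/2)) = h + 5/2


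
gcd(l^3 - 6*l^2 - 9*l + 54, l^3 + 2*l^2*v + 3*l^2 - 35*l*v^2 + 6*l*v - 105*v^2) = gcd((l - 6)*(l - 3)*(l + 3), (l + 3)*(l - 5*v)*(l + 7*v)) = l + 3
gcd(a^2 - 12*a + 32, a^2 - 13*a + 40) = a - 8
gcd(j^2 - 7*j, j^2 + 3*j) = j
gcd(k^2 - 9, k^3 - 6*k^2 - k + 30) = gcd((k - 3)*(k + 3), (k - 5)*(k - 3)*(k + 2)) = k - 3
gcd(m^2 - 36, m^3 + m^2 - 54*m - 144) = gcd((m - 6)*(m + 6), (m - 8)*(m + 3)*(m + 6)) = m + 6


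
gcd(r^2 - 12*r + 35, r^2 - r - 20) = r - 5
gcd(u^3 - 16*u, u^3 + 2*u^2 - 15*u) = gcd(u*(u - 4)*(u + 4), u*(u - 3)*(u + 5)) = u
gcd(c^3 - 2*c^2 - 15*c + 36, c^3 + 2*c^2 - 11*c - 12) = c^2 + c - 12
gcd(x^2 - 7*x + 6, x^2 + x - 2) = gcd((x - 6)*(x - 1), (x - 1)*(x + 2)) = x - 1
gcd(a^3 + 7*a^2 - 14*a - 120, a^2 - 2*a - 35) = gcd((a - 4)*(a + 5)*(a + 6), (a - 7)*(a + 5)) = a + 5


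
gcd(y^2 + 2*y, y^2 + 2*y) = y^2 + 2*y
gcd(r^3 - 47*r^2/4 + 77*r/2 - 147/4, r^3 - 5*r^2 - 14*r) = r - 7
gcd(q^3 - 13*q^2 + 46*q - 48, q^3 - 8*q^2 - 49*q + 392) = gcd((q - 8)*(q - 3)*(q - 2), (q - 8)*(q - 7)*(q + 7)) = q - 8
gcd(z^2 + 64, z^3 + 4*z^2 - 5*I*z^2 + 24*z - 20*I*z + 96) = z - 8*I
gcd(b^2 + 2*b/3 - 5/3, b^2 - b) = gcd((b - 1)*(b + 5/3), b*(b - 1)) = b - 1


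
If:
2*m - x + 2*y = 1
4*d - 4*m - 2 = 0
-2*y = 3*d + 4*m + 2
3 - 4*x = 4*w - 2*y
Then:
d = -2*y/7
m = -2*y/7 - 1/2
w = 11/4 - 13*y/14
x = 10*y/7 - 2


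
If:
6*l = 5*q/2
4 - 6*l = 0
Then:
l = 2/3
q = 8/5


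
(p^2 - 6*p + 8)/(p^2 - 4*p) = (p - 2)/p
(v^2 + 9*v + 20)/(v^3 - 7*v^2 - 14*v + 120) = (v + 5)/(v^2 - 11*v + 30)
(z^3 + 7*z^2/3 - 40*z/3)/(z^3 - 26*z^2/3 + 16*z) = (z + 5)/(z - 6)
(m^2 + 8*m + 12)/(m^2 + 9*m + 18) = (m + 2)/(m + 3)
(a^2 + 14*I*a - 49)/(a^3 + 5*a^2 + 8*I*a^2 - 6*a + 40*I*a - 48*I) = (a^2 + 14*I*a - 49)/(a^3 + a^2*(5 + 8*I) + a*(-6 + 40*I) - 48*I)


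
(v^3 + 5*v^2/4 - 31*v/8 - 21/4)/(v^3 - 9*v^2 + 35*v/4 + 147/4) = (4*v^2 - v - 14)/(2*(2*v^2 - 21*v + 49))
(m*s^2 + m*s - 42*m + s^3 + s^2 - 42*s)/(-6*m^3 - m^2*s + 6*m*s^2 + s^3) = (s^2 + s - 42)/(-6*m^2 + 5*m*s + s^2)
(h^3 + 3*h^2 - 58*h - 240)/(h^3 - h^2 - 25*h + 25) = (h^2 - 2*h - 48)/(h^2 - 6*h + 5)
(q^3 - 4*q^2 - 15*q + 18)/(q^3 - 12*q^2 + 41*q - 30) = (q + 3)/(q - 5)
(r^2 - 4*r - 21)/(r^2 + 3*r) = (r - 7)/r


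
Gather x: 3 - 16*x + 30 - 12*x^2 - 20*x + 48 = -12*x^2 - 36*x + 81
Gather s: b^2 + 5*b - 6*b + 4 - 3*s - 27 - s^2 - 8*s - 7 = b^2 - b - s^2 - 11*s - 30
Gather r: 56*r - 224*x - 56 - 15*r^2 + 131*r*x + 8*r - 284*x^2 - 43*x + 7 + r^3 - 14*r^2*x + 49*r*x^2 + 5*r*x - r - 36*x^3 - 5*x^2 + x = r^3 + r^2*(-14*x - 15) + r*(49*x^2 + 136*x + 63) - 36*x^3 - 289*x^2 - 266*x - 49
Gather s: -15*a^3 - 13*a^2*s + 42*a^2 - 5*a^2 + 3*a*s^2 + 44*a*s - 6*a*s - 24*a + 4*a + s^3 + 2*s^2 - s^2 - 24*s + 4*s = -15*a^3 + 37*a^2 - 20*a + s^3 + s^2*(3*a + 1) + s*(-13*a^2 + 38*a - 20)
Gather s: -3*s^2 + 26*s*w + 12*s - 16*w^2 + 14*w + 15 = -3*s^2 + s*(26*w + 12) - 16*w^2 + 14*w + 15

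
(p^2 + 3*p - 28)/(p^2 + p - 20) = (p + 7)/(p + 5)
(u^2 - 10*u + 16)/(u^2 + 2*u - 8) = (u - 8)/(u + 4)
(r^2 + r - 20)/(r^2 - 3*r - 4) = (r + 5)/(r + 1)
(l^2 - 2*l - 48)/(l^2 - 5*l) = (l^2 - 2*l - 48)/(l*(l - 5))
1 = 1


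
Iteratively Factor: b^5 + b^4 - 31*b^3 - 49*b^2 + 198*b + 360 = (b + 3)*(b^4 - 2*b^3 - 25*b^2 + 26*b + 120) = (b - 3)*(b + 3)*(b^3 + b^2 - 22*b - 40) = (b - 5)*(b - 3)*(b + 3)*(b^2 + 6*b + 8) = (b - 5)*(b - 3)*(b + 2)*(b + 3)*(b + 4)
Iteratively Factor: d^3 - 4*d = (d - 2)*(d^2 + 2*d) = (d - 2)*(d + 2)*(d)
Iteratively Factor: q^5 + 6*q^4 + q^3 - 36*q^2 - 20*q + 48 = (q - 2)*(q^4 + 8*q^3 + 17*q^2 - 2*q - 24) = (q - 2)*(q + 3)*(q^3 + 5*q^2 + 2*q - 8) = (q - 2)*(q - 1)*(q + 3)*(q^2 + 6*q + 8) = (q - 2)*(q - 1)*(q + 2)*(q + 3)*(q + 4)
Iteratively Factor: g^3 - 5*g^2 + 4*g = (g - 1)*(g^2 - 4*g) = g*(g - 1)*(g - 4)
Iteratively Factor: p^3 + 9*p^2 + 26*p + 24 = (p + 3)*(p^2 + 6*p + 8) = (p + 2)*(p + 3)*(p + 4)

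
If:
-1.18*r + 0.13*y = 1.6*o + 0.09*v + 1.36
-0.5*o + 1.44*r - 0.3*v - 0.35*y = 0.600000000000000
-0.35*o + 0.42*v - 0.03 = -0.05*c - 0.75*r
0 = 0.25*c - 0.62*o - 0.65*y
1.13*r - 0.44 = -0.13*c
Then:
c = 1.51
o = -0.83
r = 0.22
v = -1.19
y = 1.37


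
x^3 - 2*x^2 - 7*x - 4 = (x - 4)*(x + 1)^2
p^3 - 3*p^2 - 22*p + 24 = (p - 6)*(p - 1)*(p + 4)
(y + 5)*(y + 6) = y^2 + 11*y + 30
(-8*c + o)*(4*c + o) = -32*c^2 - 4*c*o + o^2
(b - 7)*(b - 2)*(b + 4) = b^3 - 5*b^2 - 22*b + 56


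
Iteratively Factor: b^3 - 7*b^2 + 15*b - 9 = (b - 3)*(b^2 - 4*b + 3) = (b - 3)*(b - 1)*(b - 3)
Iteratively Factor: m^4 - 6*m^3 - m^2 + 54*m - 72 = (m - 4)*(m^3 - 2*m^2 - 9*m + 18) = (m - 4)*(m - 2)*(m^2 - 9) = (m - 4)*(m - 3)*(m - 2)*(m + 3)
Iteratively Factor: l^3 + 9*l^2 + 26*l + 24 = (l + 2)*(l^2 + 7*l + 12) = (l + 2)*(l + 4)*(l + 3)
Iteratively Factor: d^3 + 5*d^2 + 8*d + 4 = (d + 2)*(d^2 + 3*d + 2) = (d + 2)^2*(d + 1)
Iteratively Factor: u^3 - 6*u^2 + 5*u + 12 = (u - 4)*(u^2 - 2*u - 3) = (u - 4)*(u - 3)*(u + 1)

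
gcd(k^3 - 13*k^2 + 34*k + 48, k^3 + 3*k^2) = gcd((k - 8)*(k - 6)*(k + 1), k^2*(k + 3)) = 1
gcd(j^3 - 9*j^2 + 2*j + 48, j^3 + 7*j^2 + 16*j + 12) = j + 2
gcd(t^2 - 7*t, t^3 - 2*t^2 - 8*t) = t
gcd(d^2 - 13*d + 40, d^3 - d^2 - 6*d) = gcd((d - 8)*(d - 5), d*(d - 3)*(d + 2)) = 1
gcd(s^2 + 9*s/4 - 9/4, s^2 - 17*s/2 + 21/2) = 1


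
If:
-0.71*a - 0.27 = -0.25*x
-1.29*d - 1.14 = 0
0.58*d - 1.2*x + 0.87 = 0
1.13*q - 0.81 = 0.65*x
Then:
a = -0.28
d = -0.88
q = 0.89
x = 0.30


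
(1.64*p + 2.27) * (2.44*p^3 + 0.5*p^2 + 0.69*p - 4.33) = 4.0016*p^4 + 6.3588*p^3 + 2.2666*p^2 - 5.5349*p - 9.8291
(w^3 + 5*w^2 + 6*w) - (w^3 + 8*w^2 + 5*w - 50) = -3*w^2 + w + 50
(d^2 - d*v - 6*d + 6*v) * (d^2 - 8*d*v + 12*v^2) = d^4 - 9*d^3*v - 6*d^3 + 20*d^2*v^2 + 54*d^2*v - 12*d*v^3 - 120*d*v^2 + 72*v^3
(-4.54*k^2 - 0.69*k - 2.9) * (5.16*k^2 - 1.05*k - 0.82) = -23.4264*k^4 + 1.2066*k^3 - 10.5167*k^2 + 3.6108*k + 2.378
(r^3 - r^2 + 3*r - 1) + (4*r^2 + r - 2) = r^3 + 3*r^2 + 4*r - 3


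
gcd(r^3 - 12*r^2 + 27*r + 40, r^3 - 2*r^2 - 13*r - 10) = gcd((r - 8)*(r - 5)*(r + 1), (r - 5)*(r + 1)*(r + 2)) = r^2 - 4*r - 5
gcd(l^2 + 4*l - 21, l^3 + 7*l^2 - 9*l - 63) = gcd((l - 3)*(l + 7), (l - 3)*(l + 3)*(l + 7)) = l^2 + 4*l - 21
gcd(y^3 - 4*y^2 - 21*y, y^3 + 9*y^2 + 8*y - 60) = 1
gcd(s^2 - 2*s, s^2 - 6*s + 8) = s - 2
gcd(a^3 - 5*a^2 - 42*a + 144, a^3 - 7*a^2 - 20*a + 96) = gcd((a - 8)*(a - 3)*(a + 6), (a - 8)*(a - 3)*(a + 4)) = a^2 - 11*a + 24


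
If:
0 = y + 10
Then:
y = -10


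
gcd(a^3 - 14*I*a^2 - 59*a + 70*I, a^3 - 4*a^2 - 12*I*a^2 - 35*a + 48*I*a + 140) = a^2 - 12*I*a - 35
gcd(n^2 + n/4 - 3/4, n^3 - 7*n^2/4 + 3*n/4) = n - 3/4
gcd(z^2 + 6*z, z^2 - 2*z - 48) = z + 6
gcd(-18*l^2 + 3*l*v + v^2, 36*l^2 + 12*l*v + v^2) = 6*l + v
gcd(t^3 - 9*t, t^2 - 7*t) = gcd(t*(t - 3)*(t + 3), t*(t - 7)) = t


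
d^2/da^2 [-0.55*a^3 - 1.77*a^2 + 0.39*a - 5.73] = -3.3*a - 3.54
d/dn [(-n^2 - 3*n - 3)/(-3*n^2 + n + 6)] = 5*(-2*n^2 - 6*n - 3)/(9*n^4 - 6*n^3 - 35*n^2 + 12*n + 36)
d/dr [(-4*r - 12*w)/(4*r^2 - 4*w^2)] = (-r^2 + 2*r*(r + 3*w) + w^2)/(r^2 - w^2)^2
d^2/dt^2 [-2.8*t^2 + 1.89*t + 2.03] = -5.60000000000000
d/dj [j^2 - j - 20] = 2*j - 1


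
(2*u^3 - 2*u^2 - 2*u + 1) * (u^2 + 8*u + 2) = 2*u^5 + 14*u^4 - 14*u^3 - 19*u^2 + 4*u + 2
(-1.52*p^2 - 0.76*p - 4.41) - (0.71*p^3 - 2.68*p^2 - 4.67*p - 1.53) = -0.71*p^3 + 1.16*p^2 + 3.91*p - 2.88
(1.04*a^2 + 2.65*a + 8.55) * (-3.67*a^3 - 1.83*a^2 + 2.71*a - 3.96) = -3.8168*a^5 - 11.6287*a^4 - 33.4096*a^3 - 12.5834*a^2 + 12.6765*a - 33.858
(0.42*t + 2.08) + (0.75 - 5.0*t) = 2.83 - 4.58*t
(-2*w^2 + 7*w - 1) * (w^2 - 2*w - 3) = -2*w^4 + 11*w^3 - 9*w^2 - 19*w + 3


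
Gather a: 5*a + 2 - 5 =5*a - 3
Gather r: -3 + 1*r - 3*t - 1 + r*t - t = r*(t + 1) - 4*t - 4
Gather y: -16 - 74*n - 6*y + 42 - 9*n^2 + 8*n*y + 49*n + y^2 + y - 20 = -9*n^2 - 25*n + y^2 + y*(8*n - 5) + 6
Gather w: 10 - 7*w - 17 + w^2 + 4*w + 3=w^2 - 3*w - 4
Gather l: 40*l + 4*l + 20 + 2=44*l + 22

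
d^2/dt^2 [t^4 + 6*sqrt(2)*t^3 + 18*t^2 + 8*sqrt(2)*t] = 12*t^2 + 36*sqrt(2)*t + 36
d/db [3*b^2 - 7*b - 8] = 6*b - 7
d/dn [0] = 0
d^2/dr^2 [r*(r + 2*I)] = 2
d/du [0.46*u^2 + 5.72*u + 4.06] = 0.92*u + 5.72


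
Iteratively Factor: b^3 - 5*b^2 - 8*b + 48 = (b - 4)*(b^2 - b - 12) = (b - 4)*(b + 3)*(b - 4)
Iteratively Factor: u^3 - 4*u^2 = (u)*(u^2 - 4*u) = u*(u - 4)*(u)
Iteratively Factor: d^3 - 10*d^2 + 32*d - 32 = (d - 2)*(d^2 - 8*d + 16) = (d - 4)*(d - 2)*(d - 4)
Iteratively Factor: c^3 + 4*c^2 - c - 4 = (c + 4)*(c^2 - 1) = (c - 1)*(c + 4)*(c + 1)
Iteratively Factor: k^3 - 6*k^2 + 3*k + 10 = (k - 2)*(k^2 - 4*k - 5) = (k - 5)*(k - 2)*(k + 1)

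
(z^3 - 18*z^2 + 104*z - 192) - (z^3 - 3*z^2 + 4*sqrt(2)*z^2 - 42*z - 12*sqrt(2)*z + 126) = -15*z^2 - 4*sqrt(2)*z^2 + 12*sqrt(2)*z + 146*z - 318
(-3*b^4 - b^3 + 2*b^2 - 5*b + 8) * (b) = -3*b^5 - b^4 + 2*b^3 - 5*b^2 + 8*b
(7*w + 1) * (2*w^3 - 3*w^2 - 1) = 14*w^4 - 19*w^3 - 3*w^2 - 7*w - 1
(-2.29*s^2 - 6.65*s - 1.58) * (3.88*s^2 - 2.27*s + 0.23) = -8.8852*s^4 - 20.6037*s^3 + 8.4384*s^2 + 2.0571*s - 0.3634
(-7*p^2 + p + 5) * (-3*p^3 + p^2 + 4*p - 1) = 21*p^5 - 10*p^4 - 42*p^3 + 16*p^2 + 19*p - 5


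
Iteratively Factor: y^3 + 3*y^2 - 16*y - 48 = (y - 4)*(y^2 + 7*y + 12) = (y - 4)*(y + 3)*(y + 4)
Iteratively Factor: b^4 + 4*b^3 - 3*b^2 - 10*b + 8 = (b + 2)*(b^3 + 2*b^2 - 7*b + 4) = (b - 1)*(b + 2)*(b^2 + 3*b - 4) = (b - 1)*(b + 2)*(b + 4)*(b - 1)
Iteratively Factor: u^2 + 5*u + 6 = (u + 2)*(u + 3)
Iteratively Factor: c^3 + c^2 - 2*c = (c - 1)*(c^2 + 2*c) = c*(c - 1)*(c + 2)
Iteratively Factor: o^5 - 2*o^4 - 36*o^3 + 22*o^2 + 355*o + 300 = (o + 4)*(o^4 - 6*o^3 - 12*o^2 + 70*o + 75) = (o - 5)*(o + 4)*(o^3 - o^2 - 17*o - 15) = (o - 5)*(o + 1)*(o + 4)*(o^2 - 2*o - 15) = (o - 5)^2*(o + 1)*(o + 4)*(o + 3)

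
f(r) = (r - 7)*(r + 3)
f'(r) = 2*r - 4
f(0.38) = -22.38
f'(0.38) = -3.24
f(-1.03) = -15.82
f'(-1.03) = -6.06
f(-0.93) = -16.42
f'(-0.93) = -5.86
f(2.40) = -24.84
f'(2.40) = 0.80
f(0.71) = -23.34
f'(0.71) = -2.58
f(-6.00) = 39.00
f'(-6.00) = -16.00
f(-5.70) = 34.29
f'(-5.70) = -15.40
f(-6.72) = 51.04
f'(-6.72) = -17.44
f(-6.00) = 39.00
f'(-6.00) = -16.00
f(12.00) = 75.00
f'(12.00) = 20.00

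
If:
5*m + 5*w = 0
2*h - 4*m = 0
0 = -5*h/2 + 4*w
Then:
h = 0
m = 0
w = 0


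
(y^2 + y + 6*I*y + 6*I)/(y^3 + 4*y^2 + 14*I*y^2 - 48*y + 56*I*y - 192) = (y + 1)/(y^2 + y*(4 + 8*I) + 32*I)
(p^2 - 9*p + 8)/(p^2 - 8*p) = (p - 1)/p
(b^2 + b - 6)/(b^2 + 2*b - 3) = (b - 2)/(b - 1)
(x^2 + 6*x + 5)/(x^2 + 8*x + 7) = (x + 5)/(x + 7)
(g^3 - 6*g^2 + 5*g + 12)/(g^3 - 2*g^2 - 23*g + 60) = (g + 1)/(g + 5)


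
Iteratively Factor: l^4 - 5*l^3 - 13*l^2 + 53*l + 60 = (l - 4)*(l^3 - l^2 - 17*l - 15) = (l - 4)*(l + 1)*(l^2 - 2*l - 15) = (l - 5)*(l - 4)*(l + 1)*(l + 3)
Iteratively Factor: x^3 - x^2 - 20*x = (x)*(x^2 - x - 20) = x*(x - 5)*(x + 4)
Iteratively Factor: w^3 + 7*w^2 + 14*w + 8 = (w + 4)*(w^2 + 3*w + 2) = (w + 1)*(w + 4)*(w + 2)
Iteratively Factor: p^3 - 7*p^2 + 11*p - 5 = (p - 1)*(p^2 - 6*p + 5) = (p - 1)^2*(p - 5)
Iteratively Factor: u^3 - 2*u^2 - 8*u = (u + 2)*(u^2 - 4*u) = (u - 4)*(u + 2)*(u)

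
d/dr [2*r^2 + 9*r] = 4*r + 9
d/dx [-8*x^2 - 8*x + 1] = -16*x - 8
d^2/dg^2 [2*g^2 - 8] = 4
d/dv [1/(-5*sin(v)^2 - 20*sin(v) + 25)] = 2*(sin(v) + 2)*cos(v)/(5*(sin(v)^2 + 4*sin(v) - 5)^2)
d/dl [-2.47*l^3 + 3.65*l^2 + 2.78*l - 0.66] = -7.41*l^2 + 7.3*l + 2.78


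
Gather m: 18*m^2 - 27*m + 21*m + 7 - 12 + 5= 18*m^2 - 6*m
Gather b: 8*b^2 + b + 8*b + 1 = 8*b^2 + 9*b + 1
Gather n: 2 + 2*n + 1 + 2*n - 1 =4*n + 2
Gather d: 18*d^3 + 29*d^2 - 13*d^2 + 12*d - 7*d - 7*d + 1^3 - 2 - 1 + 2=18*d^3 + 16*d^2 - 2*d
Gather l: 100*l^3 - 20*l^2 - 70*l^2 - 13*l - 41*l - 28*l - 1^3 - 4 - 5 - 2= 100*l^3 - 90*l^2 - 82*l - 12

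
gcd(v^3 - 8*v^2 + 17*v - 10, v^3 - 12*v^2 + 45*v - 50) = v^2 - 7*v + 10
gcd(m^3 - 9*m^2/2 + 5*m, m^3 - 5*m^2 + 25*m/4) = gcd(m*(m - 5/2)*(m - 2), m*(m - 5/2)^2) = m^2 - 5*m/2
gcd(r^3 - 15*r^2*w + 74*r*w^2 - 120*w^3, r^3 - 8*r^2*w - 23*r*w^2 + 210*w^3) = r - 6*w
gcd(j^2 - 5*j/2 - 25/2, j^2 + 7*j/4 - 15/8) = j + 5/2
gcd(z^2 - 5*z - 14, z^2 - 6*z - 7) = z - 7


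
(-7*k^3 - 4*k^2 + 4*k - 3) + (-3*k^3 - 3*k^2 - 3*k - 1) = -10*k^3 - 7*k^2 + k - 4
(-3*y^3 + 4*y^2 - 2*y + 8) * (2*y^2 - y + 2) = -6*y^5 + 11*y^4 - 14*y^3 + 26*y^2 - 12*y + 16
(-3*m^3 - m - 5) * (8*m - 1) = -24*m^4 + 3*m^3 - 8*m^2 - 39*m + 5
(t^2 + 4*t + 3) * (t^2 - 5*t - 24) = t^4 - t^3 - 41*t^2 - 111*t - 72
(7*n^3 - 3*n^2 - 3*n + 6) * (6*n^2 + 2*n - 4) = 42*n^5 - 4*n^4 - 52*n^3 + 42*n^2 + 24*n - 24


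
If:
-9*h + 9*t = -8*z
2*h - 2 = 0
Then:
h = 1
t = 1 - 8*z/9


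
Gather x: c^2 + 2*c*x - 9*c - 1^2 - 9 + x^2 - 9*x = c^2 - 9*c + x^2 + x*(2*c - 9) - 10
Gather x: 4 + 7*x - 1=7*x + 3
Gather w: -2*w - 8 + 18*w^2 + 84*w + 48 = 18*w^2 + 82*w + 40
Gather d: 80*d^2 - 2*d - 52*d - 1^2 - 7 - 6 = 80*d^2 - 54*d - 14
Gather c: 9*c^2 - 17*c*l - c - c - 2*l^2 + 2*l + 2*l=9*c^2 + c*(-17*l - 2) - 2*l^2 + 4*l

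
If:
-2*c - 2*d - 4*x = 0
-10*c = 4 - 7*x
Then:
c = 7*x/10 - 2/5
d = 2/5 - 27*x/10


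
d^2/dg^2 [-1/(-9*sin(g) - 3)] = (-3*sin(g)^2 + sin(g) + 6)/(3*sin(g) + 1)^3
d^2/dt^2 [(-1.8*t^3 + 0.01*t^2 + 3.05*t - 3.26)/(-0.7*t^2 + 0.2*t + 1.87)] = (4.44089209850063e-16*t^4 + 1.8646*t^3 + 13.54506*t^2 + 11.07342*t + 11.006942)/(0.343*t^6 - 0.294*t^5 - 2.6649*t^4 + 1.5628*t^3 + 7.11909*t^2 - 2.09814*t - 6.539203)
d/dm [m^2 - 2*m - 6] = 2*m - 2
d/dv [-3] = 0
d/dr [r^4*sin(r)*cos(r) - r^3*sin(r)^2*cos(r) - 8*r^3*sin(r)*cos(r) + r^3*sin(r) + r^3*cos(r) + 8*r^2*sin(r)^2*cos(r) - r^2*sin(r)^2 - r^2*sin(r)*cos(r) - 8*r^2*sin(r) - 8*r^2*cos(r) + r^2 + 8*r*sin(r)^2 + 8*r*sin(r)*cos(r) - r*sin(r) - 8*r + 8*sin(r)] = r^4*cos(2*r) - 3*r^3*sin(r)/4 + 2*r^3*sin(2*r) - 3*r^3*sin(3*r)/4 + r^3*cos(r) - 8*r^3*cos(2*r) + 9*r^2*sin(r) - 13*r^2*sin(2*r) + 6*r^2*sin(3*r) - 23*r^2*cos(r)/4 - r^2*cos(2*r) + 3*r^2*cos(3*r)/4 - 16*r*sin(r) + 7*r*sin(2*r) - 13*r*cos(r) + 9*r*cos(2*r) - 4*r*cos(3*r) + r - sin(r) + 8*cos(r) - 4*sqrt(2)*cos(2*r + pi/4) - 4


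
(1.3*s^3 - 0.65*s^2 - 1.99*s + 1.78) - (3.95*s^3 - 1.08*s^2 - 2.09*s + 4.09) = -2.65*s^3 + 0.43*s^2 + 0.0999999999999999*s - 2.31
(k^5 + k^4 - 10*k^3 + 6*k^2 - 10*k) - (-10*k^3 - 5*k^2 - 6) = k^5 + k^4 + 11*k^2 - 10*k + 6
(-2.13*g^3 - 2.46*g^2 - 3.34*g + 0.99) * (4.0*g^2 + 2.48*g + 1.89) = -8.52*g^5 - 15.1224*g^4 - 23.4865*g^3 - 8.9726*g^2 - 3.8574*g + 1.8711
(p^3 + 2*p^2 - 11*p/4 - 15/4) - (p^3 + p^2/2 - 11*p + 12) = 3*p^2/2 + 33*p/4 - 63/4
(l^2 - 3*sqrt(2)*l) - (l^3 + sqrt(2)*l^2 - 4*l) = -l^3 - sqrt(2)*l^2 + l^2 - 3*sqrt(2)*l + 4*l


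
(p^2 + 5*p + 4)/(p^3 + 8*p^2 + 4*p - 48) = (p + 1)/(p^2 + 4*p - 12)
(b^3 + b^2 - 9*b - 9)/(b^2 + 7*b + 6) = (b^2 - 9)/(b + 6)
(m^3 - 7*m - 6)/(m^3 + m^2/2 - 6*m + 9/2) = 2*(m^3 - 7*m - 6)/(2*m^3 + m^2 - 12*m + 9)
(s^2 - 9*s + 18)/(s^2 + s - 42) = (s - 3)/(s + 7)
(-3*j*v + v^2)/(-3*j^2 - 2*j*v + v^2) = v/(j + v)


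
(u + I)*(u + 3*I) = u^2 + 4*I*u - 3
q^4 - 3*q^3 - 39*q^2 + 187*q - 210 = (q - 5)*(q - 3)*(q - 2)*(q + 7)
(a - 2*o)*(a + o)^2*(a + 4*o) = a^4 + 4*a^3*o - 3*a^2*o^2 - 14*a*o^3 - 8*o^4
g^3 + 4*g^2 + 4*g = g*(g + 2)^2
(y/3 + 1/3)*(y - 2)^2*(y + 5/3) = y^4/3 - 4*y^3/9 - 5*y^2/3 + 4*y/3 + 20/9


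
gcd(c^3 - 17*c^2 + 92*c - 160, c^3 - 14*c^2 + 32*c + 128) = c - 8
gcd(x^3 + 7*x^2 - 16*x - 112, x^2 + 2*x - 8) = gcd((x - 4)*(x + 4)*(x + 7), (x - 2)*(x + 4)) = x + 4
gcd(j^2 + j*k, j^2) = j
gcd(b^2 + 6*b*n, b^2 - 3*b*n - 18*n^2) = 1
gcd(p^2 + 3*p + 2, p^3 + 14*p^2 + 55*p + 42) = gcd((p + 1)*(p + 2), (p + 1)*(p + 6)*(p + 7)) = p + 1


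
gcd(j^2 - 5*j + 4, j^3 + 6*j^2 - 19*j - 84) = j - 4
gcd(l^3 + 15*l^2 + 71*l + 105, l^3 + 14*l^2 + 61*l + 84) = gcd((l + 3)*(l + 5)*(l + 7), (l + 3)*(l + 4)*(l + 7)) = l^2 + 10*l + 21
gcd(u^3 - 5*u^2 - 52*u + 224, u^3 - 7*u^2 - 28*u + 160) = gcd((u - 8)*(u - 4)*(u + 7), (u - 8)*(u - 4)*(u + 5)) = u^2 - 12*u + 32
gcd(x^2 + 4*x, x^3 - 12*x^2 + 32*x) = x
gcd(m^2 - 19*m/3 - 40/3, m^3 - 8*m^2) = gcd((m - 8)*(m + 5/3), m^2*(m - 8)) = m - 8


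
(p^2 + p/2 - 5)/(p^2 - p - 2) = (p + 5/2)/(p + 1)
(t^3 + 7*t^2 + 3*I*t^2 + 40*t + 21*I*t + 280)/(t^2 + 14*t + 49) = (t^2 + 3*I*t + 40)/(t + 7)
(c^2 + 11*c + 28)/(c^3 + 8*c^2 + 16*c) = (c + 7)/(c*(c + 4))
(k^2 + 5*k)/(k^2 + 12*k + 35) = k/(k + 7)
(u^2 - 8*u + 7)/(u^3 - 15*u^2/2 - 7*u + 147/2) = 2*(u - 1)/(2*u^2 - u - 21)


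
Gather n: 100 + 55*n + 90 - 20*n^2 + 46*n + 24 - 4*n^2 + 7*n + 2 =-24*n^2 + 108*n + 216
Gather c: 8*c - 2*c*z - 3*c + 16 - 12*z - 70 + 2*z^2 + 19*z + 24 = c*(5 - 2*z) + 2*z^2 + 7*z - 30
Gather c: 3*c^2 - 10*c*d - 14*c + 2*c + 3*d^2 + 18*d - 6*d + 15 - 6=3*c^2 + c*(-10*d - 12) + 3*d^2 + 12*d + 9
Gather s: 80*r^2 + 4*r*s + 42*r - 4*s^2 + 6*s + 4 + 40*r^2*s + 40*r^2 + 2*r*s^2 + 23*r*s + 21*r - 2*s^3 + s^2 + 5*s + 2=120*r^2 + 63*r - 2*s^3 + s^2*(2*r - 3) + s*(40*r^2 + 27*r + 11) + 6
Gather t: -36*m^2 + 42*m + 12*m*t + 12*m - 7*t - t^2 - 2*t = -36*m^2 + 54*m - t^2 + t*(12*m - 9)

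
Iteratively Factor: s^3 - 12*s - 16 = (s + 2)*(s^2 - 2*s - 8) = (s - 4)*(s + 2)*(s + 2)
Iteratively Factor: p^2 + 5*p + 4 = (p + 1)*(p + 4)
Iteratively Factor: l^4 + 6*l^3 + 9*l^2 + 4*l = (l + 1)*(l^3 + 5*l^2 + 4*l) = (l + 1)*(l + 4)*(l^2 + l) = l*(l + 1)*(l + 4)*(l + 1)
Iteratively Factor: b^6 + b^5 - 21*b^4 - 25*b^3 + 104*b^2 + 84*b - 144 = (b + 3)*(b^5 - 2*b^4 - 15*b^3 + 20*b^2 + 44*b - 48) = (b + 2)*(b + 3)*(b^4 - 4*b^3 - 7*b^2 + 34*b - 24) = (b - 4)*(b + 2)*(b + 3)*(b^3 - 7*b + 6) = (b - 4)*(b - 2)*(b + 2)*(b + 3)*(b^2 + 2*b - 3) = (b - 4)*(b - 2)*(b - 1)*(b + 2)*(b + 3)*(b + 3)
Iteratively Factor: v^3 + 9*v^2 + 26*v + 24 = (v + 4)*(v^2 + 5*v + 6) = (v + 3)*(v + 4)*(v + 2)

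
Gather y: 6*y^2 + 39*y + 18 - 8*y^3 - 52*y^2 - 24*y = -8*y^3 - 46*y^2 + 15*y + 18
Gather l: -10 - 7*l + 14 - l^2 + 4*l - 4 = -l^2 - 3*l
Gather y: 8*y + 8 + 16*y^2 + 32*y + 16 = 16*y^2 + 40*y + 24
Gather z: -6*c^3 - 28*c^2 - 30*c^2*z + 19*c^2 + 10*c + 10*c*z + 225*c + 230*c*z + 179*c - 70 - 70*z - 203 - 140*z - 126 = -6*c^3 - 9*c^2 + 414*c + z*(-30*c^2 + 240*c - 210) - 399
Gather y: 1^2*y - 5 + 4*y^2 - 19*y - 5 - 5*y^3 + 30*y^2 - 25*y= -5*y^3 + 34*y^2 - 43*y - 10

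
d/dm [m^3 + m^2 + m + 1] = 3*m^2 + 2*m + 1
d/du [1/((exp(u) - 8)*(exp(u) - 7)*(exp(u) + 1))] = -((exp(u) - 8)*(exp(u) - 7) + (exp(u) - 8)*(exp(u) + 1) + (exp(u) - 7)*(exp(u) + 1))/(4*(exp(u) - 8)^2*(exp(u) - 7)^2*cosh(u/2)^2)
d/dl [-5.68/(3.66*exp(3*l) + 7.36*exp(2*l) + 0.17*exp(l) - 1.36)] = (62.3664*exp(2*l) + 83.6096*exp(l) + 0.9656)*exp(l)/(3.66*exp(3*l) + 7.36*exp(2*l) + 0.17*exp(l) - 1.36)^2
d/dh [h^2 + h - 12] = 2*h + 1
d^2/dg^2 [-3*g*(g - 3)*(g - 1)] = 24 - 18*g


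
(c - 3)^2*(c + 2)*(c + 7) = c^4 + 3*c^3 - 31*c^2 - 3*c + 126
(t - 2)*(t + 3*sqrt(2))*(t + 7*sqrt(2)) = t^3 - 2*t^2 + 10*sqrt(2)*t^2 - 20*sqrt(2)*t + 42*t - 84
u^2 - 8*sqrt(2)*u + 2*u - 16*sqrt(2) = (u + 2)*(u - 8*sqrt(2))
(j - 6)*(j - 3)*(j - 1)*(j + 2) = j^4 - 8*j^3 + 7*j^2 + 36*j - 36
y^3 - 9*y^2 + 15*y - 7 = (y - 7)*(y - 1)^2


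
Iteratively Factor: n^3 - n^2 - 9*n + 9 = (n + 3)*(n^2 - 4*n + 3) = (n - 1)*(n + 3)*(n - 3)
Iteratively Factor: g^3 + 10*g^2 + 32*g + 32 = (g + 4)*(g^2 + 6*g + 8) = (g + 2)*(g + 4)*(g + 4)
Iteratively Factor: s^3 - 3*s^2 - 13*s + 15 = (s + 3)*(s^2 - 6*s + 5) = (s - 5)*(s + 3)*(s - 1)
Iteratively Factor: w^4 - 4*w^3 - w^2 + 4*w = (w)*(w^3 - 4*w^2 - w + 4) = w*(w - 1)*(w^2 - 3*w - 4) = w*(w - 4)*(w - 1)*(w + 1)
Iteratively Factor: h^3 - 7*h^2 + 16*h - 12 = (h - 2)*(h^2 - 5*h + 6) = (h - 2)^2*(h - 3)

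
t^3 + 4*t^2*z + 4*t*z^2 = t*(t + 2*z)^2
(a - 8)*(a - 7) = a^2 - 15*a + 56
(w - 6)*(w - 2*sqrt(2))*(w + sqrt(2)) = w^3 - 6*w^2 - sqrt(2)*w^2 - 4*w + 6*sqrt(2)*w + 24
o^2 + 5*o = o*(o + 5)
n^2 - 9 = (n - 3)*(n + 3)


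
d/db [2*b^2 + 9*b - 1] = 4*b + 9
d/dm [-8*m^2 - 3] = -16*m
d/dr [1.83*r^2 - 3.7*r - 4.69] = 3.66*r - 3.7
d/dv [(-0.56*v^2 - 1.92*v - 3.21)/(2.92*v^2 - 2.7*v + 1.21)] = (7.1184*v^2 + 17.3912*v - 10.9902)/(8.5264*v^4 - 15.768*v^3 + 14.3564*v^2 - 6.534*v + 1.4641)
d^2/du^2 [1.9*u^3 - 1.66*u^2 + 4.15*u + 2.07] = 11.4*u - 3.32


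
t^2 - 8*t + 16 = (t - 4)^2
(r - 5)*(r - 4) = r^2 - 9*r + 20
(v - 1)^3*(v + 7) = v^4 + 4*v^3 - 18*v^2 + 20*v - 7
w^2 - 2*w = w*(w - 2)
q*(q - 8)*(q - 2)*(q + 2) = q^4 - 8*q^3 - 4*q^2 + 32*q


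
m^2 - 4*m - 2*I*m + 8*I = (m - 4)*(m - 2*I)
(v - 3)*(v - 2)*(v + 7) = v^3 + 2*v^2 - 29*v + 42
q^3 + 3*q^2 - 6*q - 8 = (q - 2)*(q + 1)*(q + 4)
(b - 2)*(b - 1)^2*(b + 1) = b^4 - 3*b^3 + b^2 + 3*b - 2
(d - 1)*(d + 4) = d^2 + 3*d - 4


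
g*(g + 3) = g^2 + 3*g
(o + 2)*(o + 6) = o^2 + 8*o + 12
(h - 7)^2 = h^2 - 14*h + 49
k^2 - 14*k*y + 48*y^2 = (k - 8*y)*(k - 6*y)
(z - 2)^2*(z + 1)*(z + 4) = z^4 + z^3 - 12*z^2 + 4*z + 16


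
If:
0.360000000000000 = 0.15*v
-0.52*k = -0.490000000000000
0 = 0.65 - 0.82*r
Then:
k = 0.94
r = 0.79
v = 2.40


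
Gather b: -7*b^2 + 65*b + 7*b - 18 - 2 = -7*b^2 + 72*b - 20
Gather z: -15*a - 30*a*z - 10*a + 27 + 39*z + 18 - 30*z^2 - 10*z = -25*a - 30*z^2 + z*(29 - 30*a) + 45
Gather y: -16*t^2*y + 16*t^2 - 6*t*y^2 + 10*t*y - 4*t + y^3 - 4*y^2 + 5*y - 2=16*t^2 - 4*t + y^3 + y^2*(-6*t - 4) + y*(-16*t^2 + 10*t + 5) - 2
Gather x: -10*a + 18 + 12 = 30 - 10*a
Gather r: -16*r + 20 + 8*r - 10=10 - 8*r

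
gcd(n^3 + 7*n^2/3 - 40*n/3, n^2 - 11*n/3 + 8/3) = n - 8/3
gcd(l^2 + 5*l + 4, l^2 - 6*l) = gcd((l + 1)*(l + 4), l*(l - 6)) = 1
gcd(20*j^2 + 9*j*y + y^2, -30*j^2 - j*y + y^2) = 5*j + y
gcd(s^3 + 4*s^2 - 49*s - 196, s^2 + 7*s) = s + 7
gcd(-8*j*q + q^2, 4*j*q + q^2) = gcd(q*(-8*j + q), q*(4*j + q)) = q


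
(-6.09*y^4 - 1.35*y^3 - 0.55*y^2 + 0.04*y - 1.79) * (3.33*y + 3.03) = -20.2797*y^5 - 22.9482*y^4 - 5.922*y^3 - 1.5333*y^2 - 5.8395*y - 5.4237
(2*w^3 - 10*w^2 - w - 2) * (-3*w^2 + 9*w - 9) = -6*w^5 + 48*w^4 - 105*w^3 + 87*w^2 - 9*w + 18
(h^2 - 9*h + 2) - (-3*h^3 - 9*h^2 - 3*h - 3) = 3*h^3 + 10*h^2 - 6*h + 5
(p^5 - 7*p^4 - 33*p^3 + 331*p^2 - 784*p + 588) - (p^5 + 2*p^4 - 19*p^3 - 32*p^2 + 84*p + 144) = -9*p^4 - 14*p^3 + 363*p^2 - 868*p + 444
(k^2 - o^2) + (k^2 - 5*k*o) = 2*k^2 - 5*k*o - o^2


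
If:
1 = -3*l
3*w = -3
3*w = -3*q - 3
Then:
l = -1/3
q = 0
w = -1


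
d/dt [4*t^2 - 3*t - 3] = 8*t - 3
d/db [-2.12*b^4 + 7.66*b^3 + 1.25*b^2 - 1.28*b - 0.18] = -8.48*b^3 + 22.98*b^2 + 2.5*b - 1.28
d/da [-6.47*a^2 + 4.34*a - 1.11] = 4.34 - 12.94*a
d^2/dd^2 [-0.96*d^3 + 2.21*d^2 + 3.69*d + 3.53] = 4.42 - 5.76*d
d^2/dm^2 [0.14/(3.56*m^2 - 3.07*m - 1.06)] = (3.548608*m^2 - 3.060176*m - 0.14*(7.12*m - 3.07)*(14.24*m - 6.14) - 1.056608)/(-3.56*m^2 + 3.07*m + 1.06)^3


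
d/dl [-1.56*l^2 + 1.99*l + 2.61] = 1.99 - 3.12*l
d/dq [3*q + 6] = 3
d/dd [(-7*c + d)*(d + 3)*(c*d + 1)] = -c*(7*c - d)*(d + 3) - (7*c - d)*(c*d + 1) + (d + 3)*(c*d + 1)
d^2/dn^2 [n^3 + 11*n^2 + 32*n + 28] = 6*n + 22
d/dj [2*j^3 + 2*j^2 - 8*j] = 6*j^2 + 4*j - 8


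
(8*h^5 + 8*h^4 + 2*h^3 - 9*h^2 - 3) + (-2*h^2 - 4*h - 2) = 8*h^5 + 8*h^4 + 2*h^3 - 11*h^2 - 4*h - 5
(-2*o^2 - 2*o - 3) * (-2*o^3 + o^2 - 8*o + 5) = 4*o^5 + 2*o^4 + 20*o^3 + 3*o^2 + 14*o - 15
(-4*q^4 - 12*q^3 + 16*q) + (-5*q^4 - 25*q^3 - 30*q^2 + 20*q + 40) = -9*q^4 - 37*q^3 - 30*q^2 + 36*q + 40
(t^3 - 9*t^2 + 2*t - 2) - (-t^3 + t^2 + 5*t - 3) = 2*t^3 - 10*t^2 - 3*t + 1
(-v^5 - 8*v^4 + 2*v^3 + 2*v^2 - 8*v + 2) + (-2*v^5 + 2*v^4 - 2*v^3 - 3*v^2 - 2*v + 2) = -3*v^5 - 6*v^4 - v^2 - 10*v + 4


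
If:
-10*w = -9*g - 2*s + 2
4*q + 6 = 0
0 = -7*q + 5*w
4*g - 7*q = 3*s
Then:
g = -78/35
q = -3/2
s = 37/70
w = -21/10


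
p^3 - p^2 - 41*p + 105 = (p - 5)*(p - 3)*(p + 7)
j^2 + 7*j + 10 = (j + 2)*(j + 5)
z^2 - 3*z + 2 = (z - 2)*(z - 1)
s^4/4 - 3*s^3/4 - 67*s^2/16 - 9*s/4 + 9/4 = (s/4 + 1/2)*(s - 6)*(s - 1/2)*(s + 3/2)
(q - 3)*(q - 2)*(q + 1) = q^3 - 4*q^2 + q + 6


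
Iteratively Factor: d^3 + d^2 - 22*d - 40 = (d + 2)*(d^2 - d - 20) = (d + 2)*(d + 4)*(d - 5)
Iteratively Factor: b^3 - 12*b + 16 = (b - 2)*(b^2 + 2*b - 8) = (b - 2)^2*(b + 4)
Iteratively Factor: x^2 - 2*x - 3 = (x + 1)*(x - 3)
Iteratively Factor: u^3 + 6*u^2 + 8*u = (u)*(u^2 + 6*u + 8) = u*(u + 4)*(u + 2)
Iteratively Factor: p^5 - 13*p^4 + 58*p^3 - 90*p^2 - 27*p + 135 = (p + 1)*(p^4 - 14*p^3 + 72*p^2 - 162*p + 135) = (p - 3)*(p + 1)*(p^3 - 11*p^2 + 39*p - 45) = (p - 3)^2*(p + 1)*(p^2 - 8*p + 15) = (p - 5)*(p - 3)^2*(p + 1)*(p - 3)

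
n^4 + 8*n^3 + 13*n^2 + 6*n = n*(n + 1)^2*(n + 6)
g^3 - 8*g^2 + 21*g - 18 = (g - 3)^2*(g - 2)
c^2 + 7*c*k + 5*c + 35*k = (c + 5)*(c + 7*k)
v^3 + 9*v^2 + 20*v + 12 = (v + 1)*(v + 2)*(v + 6)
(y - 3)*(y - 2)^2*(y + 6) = y^4 - y^3 - 26*y^2 + 84*y - 72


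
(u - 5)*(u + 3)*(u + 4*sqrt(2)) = u^3 - 2*u^2 + 4*sqrt(2)*u^2 - 15*u - 8*sqrt(2)*u - 60*sqrt(2)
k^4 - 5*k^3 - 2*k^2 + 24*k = k*(k - 4)*(k - 3)*(k + 2)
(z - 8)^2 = z^2 - 16*z + 64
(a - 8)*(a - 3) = a^2 - 11*a + 24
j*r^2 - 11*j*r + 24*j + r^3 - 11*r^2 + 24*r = (j + r)*(r - 8)*(r - 3)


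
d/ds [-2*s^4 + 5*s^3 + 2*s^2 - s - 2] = -8*s^3 + 15*s^2 + 4*s - 1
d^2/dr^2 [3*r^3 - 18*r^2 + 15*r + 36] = 18*r - 36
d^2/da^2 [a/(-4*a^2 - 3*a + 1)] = 2*(-a*(8*a + 3)^2 + 3*(4*a + 1)*(4*a^2 + 3*a - 1))/(4*a^2 + 3*a - 1)^3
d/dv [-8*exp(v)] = -8*exp(v)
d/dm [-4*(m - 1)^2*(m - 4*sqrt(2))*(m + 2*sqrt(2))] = -16*m^3 + 24*m^2 + 24*sqrt(2)*m^2 - 32*sqrt(2)*m + 120*m - 128 + 8*sqrt(2)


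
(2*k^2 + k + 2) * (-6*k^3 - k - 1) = -12*k^5 - 6*k^4 - 14*k^3 - 3*k^2 - 3*k - 2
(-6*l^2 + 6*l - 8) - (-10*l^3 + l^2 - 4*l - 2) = 10*l^3 - 7*l^2 + 10*l - 6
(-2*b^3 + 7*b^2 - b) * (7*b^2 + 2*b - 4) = -14*b^5 + 45*b^4 + 15*b^3 - 30*b^2 + 4*b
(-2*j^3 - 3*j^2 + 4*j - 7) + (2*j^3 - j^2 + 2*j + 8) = -4*j^2 + 6*j + 1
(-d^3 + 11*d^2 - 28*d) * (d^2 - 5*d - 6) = -d^5 + 16*d^4 - 77*d^3 + 74*d^2 + 168*d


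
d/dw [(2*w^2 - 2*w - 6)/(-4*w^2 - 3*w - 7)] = 2*(-7*w^2 - 38*w - 2)/(16*w^4 + 24*w^3 + 65*w^2 + 42*w + 49)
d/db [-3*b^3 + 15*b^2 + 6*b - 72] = -9*b^2 + 30*b + 6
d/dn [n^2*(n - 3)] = 3*n*(n - 2)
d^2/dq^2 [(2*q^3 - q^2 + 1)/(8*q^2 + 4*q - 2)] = (24*q^3 + 24*q^2 + 30*q + 7)/(64*q^6 + 96*q^5 - 40*q^3 + 6*q - 1)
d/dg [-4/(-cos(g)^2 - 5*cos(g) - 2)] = 4*(2*cos(g) + 5)*sin(g)/(cos(g)^2 + 5*cos(g) + 2)^2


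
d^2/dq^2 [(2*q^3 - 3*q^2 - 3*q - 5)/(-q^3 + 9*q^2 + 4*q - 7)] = 2*(-15*q^6 - 15*q^5 + 69*q^4 - 518*q^3 + 1764*q^2 + 708*q + 626)/(q^9 - 27*q^8 + 231*q^7 - 492*q^6 - 1302*q^5 + 1101*q^4 + 1595*q^3 - 987*q^2 - 588*q + 343)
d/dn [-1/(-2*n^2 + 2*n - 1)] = 2*(1 - 2*n)/(2*n^2 - 2*n + 1)^2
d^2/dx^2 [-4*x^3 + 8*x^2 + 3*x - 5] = 16 - 24*x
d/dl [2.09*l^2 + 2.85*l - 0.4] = 4.18*l + 2.85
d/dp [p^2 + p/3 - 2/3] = 2*p + 1/3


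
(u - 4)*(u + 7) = u^2 + 3*u - 28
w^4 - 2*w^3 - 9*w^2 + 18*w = w*(w - 3)*(w - 2)*(w + 3)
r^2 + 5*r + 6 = (r + 2)*(r + 3)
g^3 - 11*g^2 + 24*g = g*(g - 8)*(g - 3)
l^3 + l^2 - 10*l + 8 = (l - 2)*(l - 1)*(l + 4)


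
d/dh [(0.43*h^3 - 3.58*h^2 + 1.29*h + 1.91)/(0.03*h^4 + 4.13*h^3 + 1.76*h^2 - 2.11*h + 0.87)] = (-0.0129*h^6 + 0.214799999999999*h^5 + 15.4261*h^4 - 12.6992*h^3 - 17.2592*h^2 - 12.9524*h + 5.1524)/(0.0009*h^8 + 0.2478*h^7 + 17.1625*h^6 + 14.411*h^5 - 14.2788*h^4 - 0.241000000000001*h^3 + 7.5145*h^2 - 3.6714*h + 0.7569)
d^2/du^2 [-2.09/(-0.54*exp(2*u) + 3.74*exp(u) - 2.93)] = ((7.8166 - 4.5144*exp(u))*(0.54*exp(2*u) - 3.74*exp(u) + 2.93) + 2.09*(1.08*exp(u) - 3.74)*(2.16*exp(u) - 7.48)*exp(u))*exp(u)/(0.54*exp(2*u) - 3.74*exp(u) + 2.93)^3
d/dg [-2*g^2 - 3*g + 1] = -4*g - 3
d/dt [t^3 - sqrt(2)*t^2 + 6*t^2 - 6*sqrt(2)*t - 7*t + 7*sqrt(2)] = 3*t^2 - 2*sqrt(2)*t + 12*t - 6*sqrt(2) - 7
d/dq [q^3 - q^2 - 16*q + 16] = 3*q^2 - 2*q - 16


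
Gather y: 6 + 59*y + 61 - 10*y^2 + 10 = -10*y^2 + 59*y + 77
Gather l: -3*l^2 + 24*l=-3*l^2 + 24*l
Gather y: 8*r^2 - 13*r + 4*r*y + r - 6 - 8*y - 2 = 8*r^2 - 12*r + y*(4*r - 8) - 8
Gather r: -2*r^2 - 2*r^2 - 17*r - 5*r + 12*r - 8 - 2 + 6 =-4*r^2 - 10*r - 4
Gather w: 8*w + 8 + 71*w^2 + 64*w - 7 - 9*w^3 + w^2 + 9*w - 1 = -9*w^3 + 72*w^2 + 81*w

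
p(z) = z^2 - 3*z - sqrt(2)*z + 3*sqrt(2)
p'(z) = 2*z - 3 - sqrt(2)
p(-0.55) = 6.97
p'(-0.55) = -5.51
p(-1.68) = 14.48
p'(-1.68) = -7.77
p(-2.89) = 25.35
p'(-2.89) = -10.19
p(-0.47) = 6.54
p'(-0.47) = -5.35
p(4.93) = 6.79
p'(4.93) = 5.45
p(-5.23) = 54.68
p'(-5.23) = -14.87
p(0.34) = 2.86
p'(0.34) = -3.73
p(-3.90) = 36.67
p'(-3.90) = -12.21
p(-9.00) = 124.97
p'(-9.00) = -22.41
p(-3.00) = 26.49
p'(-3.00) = -10.41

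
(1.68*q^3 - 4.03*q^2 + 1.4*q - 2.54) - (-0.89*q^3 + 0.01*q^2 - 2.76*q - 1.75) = 2.57*q^3 - 4.04*q^2 + 4.16*q - 0.79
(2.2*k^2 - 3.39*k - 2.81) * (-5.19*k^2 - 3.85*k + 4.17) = -11.418*k^4 + 9.1241*k^3 + 36.8094*k^2 - 3.3178*k - 11.7177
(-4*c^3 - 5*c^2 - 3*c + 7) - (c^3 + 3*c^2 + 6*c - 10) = -5*c^3 - 8*c^2 - 9*c + 17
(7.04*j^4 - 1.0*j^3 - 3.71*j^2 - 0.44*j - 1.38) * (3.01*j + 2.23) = 21.1904*j^5 + 12.6892*j^4 - 13.3971*j^3 - 9.5977*j^2 - 5.135*j - 3.0774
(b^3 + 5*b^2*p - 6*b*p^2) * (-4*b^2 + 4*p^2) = -4*b^5 - 20*b^4*p + 28*b^3*p^2 + 20*b^2*p^3 - 24*b*p^4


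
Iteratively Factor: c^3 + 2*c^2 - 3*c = (c)*(c^2 + 2*c - 3) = c*(c + 3)*(c - 1)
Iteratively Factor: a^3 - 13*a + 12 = (a - 1)*(a^2 + a - 12) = (a - 3)*(a - 1)*(a + 4)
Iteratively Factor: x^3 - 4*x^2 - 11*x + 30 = (x + 3)*(x^2 - 7*x + 10) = (x - 2)*(x + 3)*(x - 5)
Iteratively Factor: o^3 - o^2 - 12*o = (o - 4)*(o^2 + 3*o) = (o - 4)*(o + 3)*(o)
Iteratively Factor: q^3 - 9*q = (q)*(q^2 - 9) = q*(q - 3)*(q + 3)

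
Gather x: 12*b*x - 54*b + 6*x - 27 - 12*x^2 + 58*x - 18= -54*b - 12*x^2 + x*(12*b + 64) - 45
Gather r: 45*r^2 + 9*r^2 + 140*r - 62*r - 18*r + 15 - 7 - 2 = 54*r^2 + 60*r + 6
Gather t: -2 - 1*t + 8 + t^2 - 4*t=t^2 - 5*t + 6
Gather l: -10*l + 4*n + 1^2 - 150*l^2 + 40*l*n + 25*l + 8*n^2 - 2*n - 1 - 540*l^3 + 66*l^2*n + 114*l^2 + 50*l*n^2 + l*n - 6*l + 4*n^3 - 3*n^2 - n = -540*l^3 + l^2*(66*n - 36) + l*(50*n^2 + 41*n + 9) + 4*n^3 + 5*n^2 + n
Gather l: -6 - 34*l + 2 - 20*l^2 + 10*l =-20*l^2 - 24*l - 4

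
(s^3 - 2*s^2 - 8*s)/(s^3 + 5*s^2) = (s^2 - 2*s - 8)/(s*(s + 5))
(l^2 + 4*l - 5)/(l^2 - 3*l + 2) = (l + 5)/(l - 2)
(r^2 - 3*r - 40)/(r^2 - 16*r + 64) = (r + 5)/(r - 8)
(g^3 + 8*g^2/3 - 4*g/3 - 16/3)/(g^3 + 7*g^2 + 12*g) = (3*g^3 + 8*g^2 - 4*g - 16)/(3*g*(g^2 + 7*g + 12))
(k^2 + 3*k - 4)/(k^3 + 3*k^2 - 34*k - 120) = (k - 1)/(k^2 - k - 30)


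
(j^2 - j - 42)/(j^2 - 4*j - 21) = (j + 6)/(j + 3)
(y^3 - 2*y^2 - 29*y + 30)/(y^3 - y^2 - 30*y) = (y - 1)/y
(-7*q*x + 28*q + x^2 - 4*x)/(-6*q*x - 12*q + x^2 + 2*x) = (7*q*x - 28*q - x^2 + 4*x)/(6*q*x + 12*q - x^2 - 2*x)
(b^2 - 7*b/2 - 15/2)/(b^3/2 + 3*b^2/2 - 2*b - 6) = (2*b^2 - 7*b - 15)/(b^3 + 3*b^2 - 4*b - 12)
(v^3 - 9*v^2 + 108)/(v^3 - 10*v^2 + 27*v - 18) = (v^2 - 3*v - 18)/(v^2 - 4*v + 3)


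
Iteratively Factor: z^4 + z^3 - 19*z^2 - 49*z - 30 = (z - 5)*(z^3 + 6*z^2 + 11*z + 6) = (z - 5)*(z + 2)*(z^2 + 4*z + 3) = (z - 5)*(z + 2)*(z + 3)*(z + 1)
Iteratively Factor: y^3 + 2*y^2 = (y + 2)*(y^2) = y*(y + 2)*(y)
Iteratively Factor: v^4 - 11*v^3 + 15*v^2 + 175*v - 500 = (v - 5)*(v^3 - 6*v^2 - 15*v + 100) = (v - 5)^2*(v^2 - v - 20) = (v - 5)^2*(v + 4)*(v - 5)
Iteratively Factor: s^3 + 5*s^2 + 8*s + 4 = (s + 2)*(s^2 + 3*s + 2) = (s + 2)^2*(s + 1)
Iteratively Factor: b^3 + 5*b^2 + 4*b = (b + 1)*(b^2 + 4*b) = b*(b + 1)*(b + 4)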